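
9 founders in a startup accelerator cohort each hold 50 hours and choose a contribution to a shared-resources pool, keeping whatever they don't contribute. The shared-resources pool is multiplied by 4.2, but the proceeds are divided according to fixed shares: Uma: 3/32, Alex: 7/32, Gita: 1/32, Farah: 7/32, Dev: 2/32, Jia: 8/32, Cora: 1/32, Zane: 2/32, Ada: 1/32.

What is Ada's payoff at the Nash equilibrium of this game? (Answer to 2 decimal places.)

56.56 hours

For player j, contributing a unit is worthwhile iff 4.2 × (j's share) ≥ 1, i.e. iff j's share is at least 0.2381.
The only share above 0.2381 is Jia's 8/32, contributing 50; the remaining 8 contribute 0. Total contributed: 50.
Ada keeps 50 and receives 4.2 × 50 × 1/32 = 6.56 from the shared-resources pool, for a payoff of 56.56.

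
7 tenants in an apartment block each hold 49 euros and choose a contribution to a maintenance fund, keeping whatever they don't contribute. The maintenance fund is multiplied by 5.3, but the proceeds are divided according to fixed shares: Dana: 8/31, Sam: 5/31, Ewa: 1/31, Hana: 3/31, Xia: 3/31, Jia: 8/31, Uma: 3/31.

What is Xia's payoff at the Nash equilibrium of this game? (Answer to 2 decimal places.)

Player j's private return per contributed unit is 5.3 × (j's share). Contributing is weakly dominant for j when that share is at least 1/5.3 = 0.1887, and contributing 0 is dominant otherwise.
Dana and Jia clear that bar, contributing 49 each; the remaining 5 contribute 0. Total contributed: 98.
Xia keeps 49 and receives 5.3 × 98 × 3/31 = 50.26 from the maintenance fund, for a payoff of 99.26.

99.26 euros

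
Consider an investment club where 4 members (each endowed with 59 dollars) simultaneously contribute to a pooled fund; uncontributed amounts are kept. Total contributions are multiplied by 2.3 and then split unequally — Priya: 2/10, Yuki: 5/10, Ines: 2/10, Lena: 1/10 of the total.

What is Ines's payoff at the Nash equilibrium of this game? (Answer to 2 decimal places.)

86.14 dollars

For player j, contributing a unit is worthwhile iff 2.3 × (j's share) ≥ 1, i.e. iff j's share is at least 0.4348.
Only Yuki (5/10) clears that bar, contributing 59; the remaining 3 contribute 0. Total contributed: 59.
Ines keeps 59 and receives 2.3 × 59 × 2/10 = 27.14 from the pooled fund, for a payoff of 86.14.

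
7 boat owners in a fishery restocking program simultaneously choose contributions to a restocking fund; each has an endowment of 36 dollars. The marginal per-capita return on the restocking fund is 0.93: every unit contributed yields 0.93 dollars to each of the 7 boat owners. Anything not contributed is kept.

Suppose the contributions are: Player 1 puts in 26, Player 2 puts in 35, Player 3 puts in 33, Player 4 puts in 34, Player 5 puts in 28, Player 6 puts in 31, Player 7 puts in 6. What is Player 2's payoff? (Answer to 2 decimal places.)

180.49 dollars

Total contributed: 26 + 35 + 33 + 34 + 28 + 31 + 6 = 193.
Each receives 0.93 × 193 = 179.49 from the restocking fund.
Player 2 keeps 36 − 35 = 1, so Player 2's payoff is 1 + 179.49 = 180.49.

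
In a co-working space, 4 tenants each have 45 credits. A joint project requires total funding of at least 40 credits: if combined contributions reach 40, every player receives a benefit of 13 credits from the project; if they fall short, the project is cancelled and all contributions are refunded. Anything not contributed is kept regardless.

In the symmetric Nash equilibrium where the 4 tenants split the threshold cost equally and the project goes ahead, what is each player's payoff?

Equal share of the threshold: 40/4 = 10.
At this profile no one gains by cutting their contribution: any cut drops the total below 40, the project is cancelled, contributions are refunded, and the deviator ends with 45, which is less than 45 − 10 + 13 = 48. Contributing more than 10 just wastes the excess. So contributing exactly 10 is a best response.
Each player's payoff: 45 − 10 + 13 = 48.

48 credits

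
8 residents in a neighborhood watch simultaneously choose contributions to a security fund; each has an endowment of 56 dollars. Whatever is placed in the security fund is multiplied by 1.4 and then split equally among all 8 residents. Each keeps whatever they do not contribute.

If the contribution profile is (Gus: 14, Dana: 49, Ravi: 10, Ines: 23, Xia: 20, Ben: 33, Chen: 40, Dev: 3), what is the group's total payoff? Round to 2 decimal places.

Total contributed: 14 + 49 + 10 + 23 + 20 + 33 + 40 + 3 = 192; total kept: 8 × 56 − 192 = 256.
The security fund pays out 1.4 × 192 = 268.80 in aggregate.
Group total = 256 + 268.80 = 524.80.

524.80 dollars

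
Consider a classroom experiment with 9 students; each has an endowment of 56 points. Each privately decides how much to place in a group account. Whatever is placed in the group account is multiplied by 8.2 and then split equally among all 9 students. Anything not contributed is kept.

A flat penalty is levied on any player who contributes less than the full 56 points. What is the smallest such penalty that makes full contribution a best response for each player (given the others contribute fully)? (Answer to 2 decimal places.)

4.98 points

Given the others contribute fully, the best deviation is to contribute 0 (any partial contribution still incurs the fine and gives up units whose private return 0.9111 is below 1).
Deviating from 56 to 0 saves 56 points but forfeits the deviator's share of the drop in the group account: 8.2/9 × 56 = 51.02.
So the deviation gain is 56 − 51.02 = 4.98, and the fine must be at least 4.98 points to wipe it out.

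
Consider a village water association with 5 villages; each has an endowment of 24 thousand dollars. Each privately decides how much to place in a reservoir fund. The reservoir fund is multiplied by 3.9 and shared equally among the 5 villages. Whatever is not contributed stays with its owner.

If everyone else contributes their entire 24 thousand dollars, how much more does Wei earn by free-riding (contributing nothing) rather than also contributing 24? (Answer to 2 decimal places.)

Switching from a contribution of 24 to 0 lets Wei keep an extra 24 thousand dollars, but lowers the reservoir fund by 24, which costs Wei their own share of that drop: 3.9/5 × 24 = 18.72.
Net gain = 24 − 18.72 = 5.28. The private return per contributed unit (0.7800) is below 1, so free-riding is indeed the best response regardless of what the others do.

5.28 thousand dollars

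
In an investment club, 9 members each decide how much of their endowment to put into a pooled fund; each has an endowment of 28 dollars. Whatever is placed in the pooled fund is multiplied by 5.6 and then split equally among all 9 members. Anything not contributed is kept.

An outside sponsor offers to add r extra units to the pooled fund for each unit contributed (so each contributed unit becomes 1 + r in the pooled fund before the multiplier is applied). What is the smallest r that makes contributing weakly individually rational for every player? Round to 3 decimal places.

0.607

With matching at rate r, one contributed unit becomes (1 + r) in the pooled fund and returns 5.6 × (1 + r) / 9 to the contributor.
Setting this equal to 1: 1 + r = 9/5.6 = 1.6071.
So the minimum matching rate is r = 1.6071 − 1 = 0.607.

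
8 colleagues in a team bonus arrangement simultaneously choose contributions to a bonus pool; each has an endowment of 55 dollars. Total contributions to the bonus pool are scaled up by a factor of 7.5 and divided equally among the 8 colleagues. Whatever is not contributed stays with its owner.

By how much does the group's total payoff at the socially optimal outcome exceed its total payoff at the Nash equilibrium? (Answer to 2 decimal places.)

Each contributed unit returns 7.5/8 = 0.9375 to its contributor — below 1 — so contributing 0 is dominant for every player. At the Nash equilibrium everyone keeps their 55, and the group total is 8 × 55 = 440.
Each contributed unit returns 7.500 to the group as a whole (0.9375 to each of 8 players), which exceeds 1, so the social optimum is full contribution: group total = 7.500 × 440 = 3300.00.
Efficiency loss = 3300.00 − 440 = 2860.00.

2860.00 dollars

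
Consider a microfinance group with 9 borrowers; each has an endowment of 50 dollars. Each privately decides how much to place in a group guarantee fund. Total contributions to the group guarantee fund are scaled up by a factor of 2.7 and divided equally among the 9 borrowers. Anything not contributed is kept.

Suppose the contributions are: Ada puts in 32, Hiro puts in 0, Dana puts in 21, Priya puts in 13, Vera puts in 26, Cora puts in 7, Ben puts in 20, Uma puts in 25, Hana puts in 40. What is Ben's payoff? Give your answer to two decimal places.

Total contributed: 32 + 0 + 21 + 13 + 26 + 7 + 20 + 25 + 40 = 184.
Each receives 2.7 × 184 / 9 = 55.20 from the group guarantee fund.
Ben keeps 50 − 20 = 30, so Ben's payoff is 30 + 55.20 = 85.20.

85.20 dollars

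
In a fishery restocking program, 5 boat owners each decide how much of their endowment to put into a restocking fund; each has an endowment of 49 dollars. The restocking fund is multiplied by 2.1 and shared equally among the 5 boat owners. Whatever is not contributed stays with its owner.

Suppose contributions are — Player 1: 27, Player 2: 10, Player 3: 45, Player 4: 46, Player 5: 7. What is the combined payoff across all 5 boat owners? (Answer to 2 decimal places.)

393.50 dollars

Total contributed: 27 + 10 + 45 + 46 + 7 = 135; total kept: 5 × 49 − 135 = 110.
The restocking fund pays out 2.1 × 135 = 283.50 in aggregate.
Group total = 110 + 283.50 = 393.50.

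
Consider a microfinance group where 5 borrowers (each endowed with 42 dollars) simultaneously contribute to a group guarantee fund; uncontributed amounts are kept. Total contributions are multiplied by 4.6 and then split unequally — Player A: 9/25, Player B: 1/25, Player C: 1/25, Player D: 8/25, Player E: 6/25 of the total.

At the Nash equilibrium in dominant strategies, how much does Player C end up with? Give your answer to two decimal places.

65.18 dollars

For player j, contributing a unit is worthwhile iff 4.6 × (j's share) ≥ 1, i.e. iff j's share is at least 0.2174.
Player A, Player D and Player E are above the threshold, contributing 42 each; the remaining 2 contribute 0. Total contributed: 126.
Player C keeps 42 and receives 4.6 × 126 × 1/25 = 23.18 from the group guarantee fund, for a payoff of 65.18.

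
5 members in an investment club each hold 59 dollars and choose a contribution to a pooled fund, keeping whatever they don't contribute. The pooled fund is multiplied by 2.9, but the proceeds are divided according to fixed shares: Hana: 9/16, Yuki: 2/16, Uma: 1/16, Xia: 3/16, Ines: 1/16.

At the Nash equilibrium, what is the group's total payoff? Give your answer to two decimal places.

407.10 dollars

Player j's private return per contributed unit is 2.9 × (j's share). Contributing is weakly dominant for j when that share is at least 1/2.9 = 0.3448, and contributing 0 is dominant otherwise.
Only Hana (9/16) clears that bar, contributing 59; the remaining 4 contribute 0. Total contributed: 59.
The pooled fund pays out 2.9 × 59 = 171.10 in total (split across the unequal shares, but the aggregate is all that matters for the group sum).
The 4 free-riders keep 59 each, adding 236. Group total = 236 + 171.10 = 407.10.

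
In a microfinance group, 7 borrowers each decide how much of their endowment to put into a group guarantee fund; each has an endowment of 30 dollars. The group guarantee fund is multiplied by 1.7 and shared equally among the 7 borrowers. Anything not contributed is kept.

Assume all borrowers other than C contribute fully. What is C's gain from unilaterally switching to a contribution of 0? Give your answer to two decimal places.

Switching from a contribution of 30 to 0 lets C keep an extra 30 dollars, but lowers the group guarantee fund by 30, which costs C their own share of that drop: 1.7/7 × 30 = 7.29.
Net gain = 30 − 7.29 = 22.71. The private return per contributed unit (0.2429) is below 1, so free-riding is indeed the best response regardless of what the others do.

22.71 dollars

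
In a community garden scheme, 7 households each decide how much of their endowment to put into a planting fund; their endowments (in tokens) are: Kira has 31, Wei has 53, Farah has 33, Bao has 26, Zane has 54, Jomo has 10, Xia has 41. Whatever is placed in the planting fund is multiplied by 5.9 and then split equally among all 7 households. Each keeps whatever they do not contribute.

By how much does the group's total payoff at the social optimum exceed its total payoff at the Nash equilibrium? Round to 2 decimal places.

The private return per contributed unit is 5.9/7 = 0.8429 < 1 for every player regardless of endowment, so the Nash equilibrium is zero contribution and the group total is Σ E_j = 31 + 53 + 33 + 26 + 54 + 10 + 41 = 248.
Each contributed unit returns 5.900 to the group, so the social optimum is full contribution by everyone: group total = 5.900 × 248 = 1463.20.
Efficiency loss = (5.900 − 1) × 248 = 1215.20.

1215.20 tokens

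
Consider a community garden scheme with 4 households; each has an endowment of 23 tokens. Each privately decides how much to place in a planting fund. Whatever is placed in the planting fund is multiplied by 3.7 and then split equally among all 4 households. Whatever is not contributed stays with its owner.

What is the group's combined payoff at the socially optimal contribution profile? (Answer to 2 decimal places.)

340.40 tokens

Each contributed unit returns 3.700 to the group as a whole (0.9250 to each of 4 players), which exceeds 1, so the social optimum is full contribution: group total = 3.700 × 92 = 340.40.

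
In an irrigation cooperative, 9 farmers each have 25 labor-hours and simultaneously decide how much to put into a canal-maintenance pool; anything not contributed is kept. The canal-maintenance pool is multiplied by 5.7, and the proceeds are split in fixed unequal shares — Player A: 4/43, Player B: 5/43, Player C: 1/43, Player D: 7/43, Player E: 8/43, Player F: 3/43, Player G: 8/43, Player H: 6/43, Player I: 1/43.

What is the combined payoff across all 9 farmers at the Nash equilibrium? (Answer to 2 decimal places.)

A player with share s gets back 5.7·s per unit contributed, so full contribution is dominant for anyone with s > 1/5.7 = 0.1754 and zero contribution is dominant for anyone below.
Player E and Player G are above the threshold, contributing 25 each; the remaining 7 contribute 0. Total contributed: 50.
The canal-maintenance pool pays out 5.7 × 50 = 285.00 in total (split across the unequal shares, but the aggregate is all that matters for the group sum).
The 7 free-riders keep 25 each, adding 175. Group total = 175 + 285.00 = 460.00.

460.00 labor-hours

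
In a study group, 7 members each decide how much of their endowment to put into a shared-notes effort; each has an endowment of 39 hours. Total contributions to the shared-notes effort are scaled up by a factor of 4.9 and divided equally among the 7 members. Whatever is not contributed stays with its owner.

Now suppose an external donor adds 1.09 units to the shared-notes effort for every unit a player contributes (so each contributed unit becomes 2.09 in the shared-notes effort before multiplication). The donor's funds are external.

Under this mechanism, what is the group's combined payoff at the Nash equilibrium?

Under the mechanism each unit contributed yields 4.9 × 2.09 / 7 = 1.4630 back to its contributor per unit of net cost, which exceeds 1, making full contribution the dominant choice for everyone.
At the Nash equilibrium everyone contributes 39. Group total payoff = 4.9 × 2.09 × 273 = 2795.79.

2795.79 hours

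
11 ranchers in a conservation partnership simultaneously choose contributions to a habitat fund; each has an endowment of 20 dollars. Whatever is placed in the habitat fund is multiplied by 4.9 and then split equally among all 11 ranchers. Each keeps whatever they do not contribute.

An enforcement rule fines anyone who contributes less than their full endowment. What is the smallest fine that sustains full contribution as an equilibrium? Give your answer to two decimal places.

11.09 dollars

Given the others contribute fully, the best deviation is to contribute 0 (any partial contribution still incurs the fine and gives up units whose private return 0.4455 is below 1).
Deviating from 20 to 0 saves 20 dollars but forfeits the deviator's share of the drop in the habitat fund: 4.9/11 × 20 = 8.91.
So the deviation gain is 20 − 8.91 = 11.09, and the fine must be at least 11.09 dollars to wipe it out.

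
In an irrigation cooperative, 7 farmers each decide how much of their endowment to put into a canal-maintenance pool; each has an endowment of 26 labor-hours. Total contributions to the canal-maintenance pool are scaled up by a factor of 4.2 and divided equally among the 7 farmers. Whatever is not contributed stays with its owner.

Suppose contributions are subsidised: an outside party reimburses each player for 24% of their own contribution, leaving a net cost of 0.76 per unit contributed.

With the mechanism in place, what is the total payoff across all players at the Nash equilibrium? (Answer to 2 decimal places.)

182.00 labor-hours

With the mechanism, a contributed unit returns (4.2/7) / 0.76 = 0.7895 per unit of net cost — still below 1 — so contributing 0 remains dominant for every player.
At the Nash equilibrium no one contributes; group total payoff = 7 × 26 = 182.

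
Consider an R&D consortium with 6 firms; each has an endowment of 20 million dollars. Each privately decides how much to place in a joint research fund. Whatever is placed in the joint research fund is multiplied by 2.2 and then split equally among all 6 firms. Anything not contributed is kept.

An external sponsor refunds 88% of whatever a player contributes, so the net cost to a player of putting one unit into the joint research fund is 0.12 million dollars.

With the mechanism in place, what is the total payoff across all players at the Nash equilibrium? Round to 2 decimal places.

369.60 million dollars

Under the mechanism each unit contributed yields (2.2/6) / 0.12 = 3.0556 back to its contributor per unit of net cost, which exceeds 1, making full contribution the dominant choice for everyone.
At the Nash equilibrium everyone contributes 20. Group total payoff = 6 × (20 × 0.88 + 2.2 × 20) = 369.60.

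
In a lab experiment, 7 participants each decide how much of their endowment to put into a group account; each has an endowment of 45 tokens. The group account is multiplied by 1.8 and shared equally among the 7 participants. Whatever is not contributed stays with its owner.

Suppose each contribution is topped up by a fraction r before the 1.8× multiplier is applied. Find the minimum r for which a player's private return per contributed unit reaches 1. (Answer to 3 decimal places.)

With matching at rate r, one contributed unit becomes (1 + r) in the group account and returns 1.8 × (1 + r) / 7 to the contributor.
Setting this equal to 1: 1 + r = 7/1.8 = 3.8889.
So the minimum matching rate is r = 3.8889 − 1 = 2.889.

2.889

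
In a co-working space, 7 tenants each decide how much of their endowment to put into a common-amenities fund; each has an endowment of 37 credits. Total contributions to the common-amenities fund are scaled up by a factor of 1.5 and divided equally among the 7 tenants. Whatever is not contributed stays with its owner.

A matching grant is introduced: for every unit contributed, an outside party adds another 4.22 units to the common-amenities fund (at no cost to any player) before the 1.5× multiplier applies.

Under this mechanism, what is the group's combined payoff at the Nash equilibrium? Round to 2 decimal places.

2027.97 credits

Under the mechanism each unit contributed yields 1.5 × 5.22 / 7 = 1.1186 back to its contributor per unit of net cost, which exceeds 1, making full contribution the dominant choice for everyone.
So the Nash equilibrium is full contribution by all 7; the group earns 1.5 × 5.22 × 259 = 2027.97.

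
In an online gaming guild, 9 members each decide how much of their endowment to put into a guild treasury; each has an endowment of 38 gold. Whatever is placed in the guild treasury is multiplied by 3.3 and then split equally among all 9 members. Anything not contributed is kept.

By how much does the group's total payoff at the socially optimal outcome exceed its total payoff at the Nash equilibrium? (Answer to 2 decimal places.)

786.60 gold

Each contributed unit returns 3.3/9 = 0.3667 to its contributor — below 1 — so contributing 0 is dominant for every player. At the Nash equilibrium everyone keeps their 38, and the group total is 9 × 38 = 342.
Each contributed unit returns 3.300 to the group as a whole (0.3667 to each of 9 players), which exceeds 1, so the social optimum is full contribution: group total = 3.300 × 342 = 1128.60.
Efficiency loss = 1128.60 − 342 = 786.60.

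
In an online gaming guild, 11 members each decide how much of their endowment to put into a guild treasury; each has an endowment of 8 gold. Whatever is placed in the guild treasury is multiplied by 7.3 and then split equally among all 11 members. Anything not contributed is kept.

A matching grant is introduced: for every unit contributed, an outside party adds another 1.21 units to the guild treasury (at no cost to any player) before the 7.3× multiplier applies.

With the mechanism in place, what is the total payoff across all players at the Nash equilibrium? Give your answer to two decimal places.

The effective private return per unit is now 7.3 × 2.21 / 11 = 1.4666 > 1, so every player's dominant strategy flips to full contribution.
At the Nash equilibrium everyone contributes 8. Group total payoff = 7.3 × 2.21 × 88 = 1419.70.

1419.70 gold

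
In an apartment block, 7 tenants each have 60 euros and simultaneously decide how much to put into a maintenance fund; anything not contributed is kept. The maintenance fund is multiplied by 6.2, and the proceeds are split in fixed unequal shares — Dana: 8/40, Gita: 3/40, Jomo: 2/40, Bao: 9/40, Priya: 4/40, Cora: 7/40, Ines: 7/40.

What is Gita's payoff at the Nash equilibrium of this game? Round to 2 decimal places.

For player j, contributing a unit is worthwhile iff 6.2 × (j's share) ≥ 1, i.e. iff j's share is at least 0.1613.
Dana, Bao, Cora and Ines clear that bar, contributing 60 each; the remaining 3 contribute 0. Total contributed: 240.
Gita keeps 60 and receives 6.2 × 240 × 3/40 = 111.60 from the maintenance fund, for a payoff of 171.60.

171.60 euros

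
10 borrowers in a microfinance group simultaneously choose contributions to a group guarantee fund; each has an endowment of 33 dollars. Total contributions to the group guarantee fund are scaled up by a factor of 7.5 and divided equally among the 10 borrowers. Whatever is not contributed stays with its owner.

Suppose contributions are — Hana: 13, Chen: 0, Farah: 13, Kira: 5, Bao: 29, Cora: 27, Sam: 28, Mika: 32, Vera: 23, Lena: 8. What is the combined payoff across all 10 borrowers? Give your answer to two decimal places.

1487.00 dollars

Total contributed: 13 + 0 + 13 + 5 + 29 + 27 + 28 + 32 + 23 + 8 = 178; total kept: 10 × 33 − 178 = 152.
The group guarantee fund pays out 7.5 × 178 = 1335.00 in aggregate.
Group total = 152 + 1335.00 = 1487.00.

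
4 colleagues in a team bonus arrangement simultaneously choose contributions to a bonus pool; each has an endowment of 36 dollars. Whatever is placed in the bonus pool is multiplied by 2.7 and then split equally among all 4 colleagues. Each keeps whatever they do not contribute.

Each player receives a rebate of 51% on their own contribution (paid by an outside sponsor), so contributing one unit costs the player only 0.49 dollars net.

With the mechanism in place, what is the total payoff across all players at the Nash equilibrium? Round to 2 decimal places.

Under the mechanism each unit contributed yields (2.7/4) / 0.49 = 1.3776 back to its contributor per unit of net cost, which exceeds 1, making full contribution the dominant choice for everyone.
At the Nash equilibrium everyone contributes 36. Group total payoff = 4 × (36 × 0.51 + 2.7 × 36) = 462.24.

462.24 dollars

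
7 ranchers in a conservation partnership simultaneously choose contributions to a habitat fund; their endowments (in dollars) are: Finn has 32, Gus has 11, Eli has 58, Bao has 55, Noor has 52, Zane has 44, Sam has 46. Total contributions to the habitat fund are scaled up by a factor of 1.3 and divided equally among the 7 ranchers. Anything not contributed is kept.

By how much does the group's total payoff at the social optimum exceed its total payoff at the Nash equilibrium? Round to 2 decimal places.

The private return per contributed unit is 1.3/7 = 0.1857 < 1 for every player regardless of endowment, so the Nash equilibrium is zero contribution and the group total is Σ E_j = 32 + 11 + 58 + 55 + 52 + 44 + 46 = 298.
Each contributed unit returns 1.300 to the group, so the social optimum is full contribution by everyone: group total = 1.300 × 298 = 387.40.
Efficiency loss = (1.300 − 1) × 298 = 89.40.

89.40 dollars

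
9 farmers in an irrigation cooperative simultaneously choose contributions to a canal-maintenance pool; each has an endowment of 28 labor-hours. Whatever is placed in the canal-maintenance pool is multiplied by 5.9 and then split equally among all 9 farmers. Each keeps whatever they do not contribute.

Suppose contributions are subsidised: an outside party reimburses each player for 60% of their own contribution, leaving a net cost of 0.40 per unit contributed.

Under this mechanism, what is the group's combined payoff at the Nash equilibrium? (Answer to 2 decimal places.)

1638.00 labor-hours

The effective private return per unit is now (5.9/9) / 0.40 = 1.6389 > 1, so every player's dominant strategy flips to full contribution.
So the Nash equilibrium is full contribution by all 9; the group earns 9 × (28 × 0.60 + 5.9 × 28) = 1638.00.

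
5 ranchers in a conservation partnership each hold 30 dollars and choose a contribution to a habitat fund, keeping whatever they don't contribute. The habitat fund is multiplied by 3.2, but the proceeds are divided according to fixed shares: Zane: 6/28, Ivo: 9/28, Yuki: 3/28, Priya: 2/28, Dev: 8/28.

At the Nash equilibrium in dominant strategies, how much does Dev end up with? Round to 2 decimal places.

57.43 dollars

For player j, contributing a unit is worthwhile iff 3.2 × (j's share) ≥ 1, i.e. iff j's share is at least 0.3125.
Ivo alone (share 9/28) is above the threshold, contributing 30; the remaining 4 contribute 0. Total contributed: 30.
Dev keeps 30 and receives 3.2 × 30 × 8/28 = 27.43 from the habitat fund, for a payoff of 57.43.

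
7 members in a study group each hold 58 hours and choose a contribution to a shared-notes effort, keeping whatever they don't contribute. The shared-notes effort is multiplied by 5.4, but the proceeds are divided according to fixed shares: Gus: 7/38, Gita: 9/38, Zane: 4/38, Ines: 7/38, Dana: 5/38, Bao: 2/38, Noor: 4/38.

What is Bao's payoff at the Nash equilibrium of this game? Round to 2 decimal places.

74.48 hours

For player j, contributing a unit is worthwhile iff 5.4 × (j's share) ≥ 1, i.e. iff j's share is at least 0.1852.
Only Gita (9/38) clears that bar, contributing 58; the remaining 6 contribute 0. Total contributed: 58.
Bao keeps 58 and receives 5.4 × 58 × 2/38 = 16.48 from the shared-notes effort, for a payoff of 74.48.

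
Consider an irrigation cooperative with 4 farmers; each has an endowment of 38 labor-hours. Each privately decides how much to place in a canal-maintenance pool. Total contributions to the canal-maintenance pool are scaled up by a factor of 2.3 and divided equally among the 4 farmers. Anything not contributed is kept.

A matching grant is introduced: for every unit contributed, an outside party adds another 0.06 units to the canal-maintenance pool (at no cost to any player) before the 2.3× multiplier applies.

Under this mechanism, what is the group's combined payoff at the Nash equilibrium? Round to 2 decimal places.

152.00 labor-hours

Even with the mechanism, each unit contributed returns only 2.3 × 1.06 / 4 = 0.6095 per unit of net cost, so contributing nothing is still dominant.
Everyone keeps their endowment and the group total is 4 × 38 = 152.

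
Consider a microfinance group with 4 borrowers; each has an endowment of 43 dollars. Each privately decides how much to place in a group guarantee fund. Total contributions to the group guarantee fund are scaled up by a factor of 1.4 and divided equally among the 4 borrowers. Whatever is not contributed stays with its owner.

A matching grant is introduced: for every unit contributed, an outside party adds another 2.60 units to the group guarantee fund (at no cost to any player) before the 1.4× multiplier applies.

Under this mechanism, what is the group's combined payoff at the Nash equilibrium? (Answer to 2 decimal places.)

866.88 dollars

Under the mechanism each unit contributed yields 1.4 × 3.60 / 4 = 1.2600 back to its contributor per unit of net cost, which exceeds 1, making full contribution the dominant choice for everyone.
At the Nash equilibrium everyone contributes 43. Group total payoff = 1.4 × 3.60 × 172 = 866.88.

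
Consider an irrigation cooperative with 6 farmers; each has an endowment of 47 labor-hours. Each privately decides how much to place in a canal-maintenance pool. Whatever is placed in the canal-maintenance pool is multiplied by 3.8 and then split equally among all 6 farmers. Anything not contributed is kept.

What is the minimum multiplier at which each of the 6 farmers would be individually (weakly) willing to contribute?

6

A contributed unit returns (multiplier)/6 to its contributor.
This reaches 1 exactly when the multiplier is 6.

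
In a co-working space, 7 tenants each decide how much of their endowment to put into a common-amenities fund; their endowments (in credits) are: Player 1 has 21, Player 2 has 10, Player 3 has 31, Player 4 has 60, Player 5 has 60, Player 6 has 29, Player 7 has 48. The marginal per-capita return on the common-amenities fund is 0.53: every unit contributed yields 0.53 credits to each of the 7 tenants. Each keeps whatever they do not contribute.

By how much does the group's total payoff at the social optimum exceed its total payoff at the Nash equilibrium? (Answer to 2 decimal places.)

The private return per contributed unit is 0.53 < 1 for everyone, so the Nash equilibrium is zero contribution and the group total is Σ E_j = 21 + 10 + 31 + 60 + 60 + 29 + 48 = 259.
Each contributed unit returns 3.710 to the group, so the social optimum is full contribution by everyone: group total = 3.710 × 259 = 960.89.
Efficiency loss = (3.710 − 1) × 259 = 701.89.

701.89 credits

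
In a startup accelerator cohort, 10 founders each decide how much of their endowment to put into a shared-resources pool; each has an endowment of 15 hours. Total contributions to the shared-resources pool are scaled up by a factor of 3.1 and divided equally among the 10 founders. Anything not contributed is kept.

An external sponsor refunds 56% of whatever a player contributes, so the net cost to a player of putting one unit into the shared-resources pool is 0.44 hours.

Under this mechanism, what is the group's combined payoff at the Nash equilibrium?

Even with the mechanism, each unit contributed returns only (3.1/10) / 0.44 = 0.7045 per unit of net cost, so contributing nothing is still dominant.
At the Nash equilibrium no one contributes; group total payoff = 10 × 15 = 150.

150.00 hours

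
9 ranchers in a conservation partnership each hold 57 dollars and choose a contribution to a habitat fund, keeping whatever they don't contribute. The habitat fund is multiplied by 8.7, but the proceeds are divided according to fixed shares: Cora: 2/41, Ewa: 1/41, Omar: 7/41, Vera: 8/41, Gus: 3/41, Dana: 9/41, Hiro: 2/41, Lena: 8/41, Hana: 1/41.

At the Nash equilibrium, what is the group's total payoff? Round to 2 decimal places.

2268.60 dollars

A player with share s gets back 8.7·s per unit contributed, so full contribution is dominant for anyone with s > 1/8.7 = 0.1149 and zero contribution is dominant for anyone below.
Omar, Vera, Dana and Lena clear that bar, contributing 57 each; the remaining 5 contribute 0. Total contributed: 228.
The habitat fund pays out 8.7 × 228 = 1983.60 in total (split across the unequal shares, but the aggregate is all that matters for the group sum).
The 5 free-riders keep 57 each, adding 285. Group total = 285 + 1983.60 = 2268.60.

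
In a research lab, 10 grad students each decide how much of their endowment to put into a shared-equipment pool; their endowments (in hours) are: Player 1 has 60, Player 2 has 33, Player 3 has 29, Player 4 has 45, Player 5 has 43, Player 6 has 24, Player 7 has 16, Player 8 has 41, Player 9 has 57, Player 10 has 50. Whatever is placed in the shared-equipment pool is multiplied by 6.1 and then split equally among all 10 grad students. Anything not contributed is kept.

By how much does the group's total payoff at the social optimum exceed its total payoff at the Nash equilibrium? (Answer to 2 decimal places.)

2029.80 hours

The private return per contributed unit is 6.1/10 = 0.6100 < 1 for every player regardless of endowment, so the Nash equilibrium is zero contribution and the group total is Σ E_j = 60 + 33 + 29 + 45 + 43 + 24 + 16 + 41 + 57 + 50 = 398.
Each contributed unit returns 6.100 to the group, so the social optimum is full contribution by everyone: group total = 6.100 × 398 = 2427.80.
Efficiency loss = (6.100 − 1) × 398 = 2029.80.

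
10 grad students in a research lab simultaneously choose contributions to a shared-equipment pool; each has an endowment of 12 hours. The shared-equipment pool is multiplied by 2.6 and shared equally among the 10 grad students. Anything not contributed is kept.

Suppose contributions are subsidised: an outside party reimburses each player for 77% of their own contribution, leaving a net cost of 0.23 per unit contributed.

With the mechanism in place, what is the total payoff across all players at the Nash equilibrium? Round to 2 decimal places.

404.40 hours

The effective private return per unit is now (2.6/10) / 0.23 = 1.1304 > 1, so every player's dominant strategy flips to full contribution.
So the Nash equilibrium is full contribution by all 10; the group earns 10 × (12 × 0.77 + 2.6 × 12) = 404.40.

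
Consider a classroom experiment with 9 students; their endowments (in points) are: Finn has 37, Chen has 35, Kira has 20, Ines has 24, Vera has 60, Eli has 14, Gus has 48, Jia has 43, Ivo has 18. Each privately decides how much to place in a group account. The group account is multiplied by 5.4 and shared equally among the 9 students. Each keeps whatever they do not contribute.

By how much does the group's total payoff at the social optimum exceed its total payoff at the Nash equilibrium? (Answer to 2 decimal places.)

1315.60 points

The private return per contributed unit is 5.4/9 = 0.6000 < 1 for every player regardless of endowment, so the Nash equilibrium is zero contribution and the group total is Σ E_j = 37 + 35 + 20 + 24 + 60 + 14 + 48 + 43 + 18 = 299.
Each contributed unit returns 5.400 to the group, so the social optimum is full contribution by everyone: group total = 5.400 × 299 = 1614.60.
Efficiency loss = (5.400 − 1) × 299 = 1315.60.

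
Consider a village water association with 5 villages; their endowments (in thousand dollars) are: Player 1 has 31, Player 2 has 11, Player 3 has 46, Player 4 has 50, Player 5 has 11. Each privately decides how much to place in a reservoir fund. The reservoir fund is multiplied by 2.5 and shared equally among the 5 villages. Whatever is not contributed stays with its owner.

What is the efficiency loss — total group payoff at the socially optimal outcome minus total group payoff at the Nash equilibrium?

The private return per contributed unit is 2.5/5 = 0.5000 < 1 for every player regardless of endowment, so the Nash equilibrium is zero contribution and the group total is Σ E_j = 31 + 11 + 46 + 50 + 11 = 149.
Each contributed unit returns 2.500 to the group, so the social optimum is full contribution by everyone: group total = 2.500 × 149 = 372.50.
Efficiency loss = (2.500 − 1) × 149 = 223.50.

223.50 thousand dollars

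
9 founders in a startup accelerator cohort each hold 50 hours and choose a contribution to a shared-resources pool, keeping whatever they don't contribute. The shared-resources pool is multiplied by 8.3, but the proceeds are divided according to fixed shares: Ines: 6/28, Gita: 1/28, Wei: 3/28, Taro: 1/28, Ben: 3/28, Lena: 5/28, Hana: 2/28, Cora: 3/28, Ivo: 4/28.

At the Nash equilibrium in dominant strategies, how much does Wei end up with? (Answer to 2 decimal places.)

183.39 hours

Player j's private return per contributed unit is 8.3 × (j's share). Contributing is weakly dominant for j when that share is at least 1/8.3 = 0.1205, and contributing 0 is dominant otherwise.
Ines, Lena and Ivo are above the threshold, contributing 50 each; the remaining 6 contribute 0. Total contributed: 150.
Wei keeps 50 and receives 8.3 × 150 × 3/28 = 133.39 from the shared-resources pool, for a payoff of 183.39.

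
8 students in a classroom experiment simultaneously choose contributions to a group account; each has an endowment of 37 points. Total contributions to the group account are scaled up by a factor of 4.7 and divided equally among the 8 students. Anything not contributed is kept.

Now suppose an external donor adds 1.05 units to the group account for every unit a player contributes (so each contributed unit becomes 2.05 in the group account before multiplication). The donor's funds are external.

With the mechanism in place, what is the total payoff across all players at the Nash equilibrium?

2851.96 points

The effective private return per unit is now 4.7 × 2.05 / 8 = 1.2044 > 1, so every player's dominant strategy flips to full contribution.
So the Nash equilibrium is full contribution by all 8; the group earns 4.7 × 2.05 × 296 = 2851.96.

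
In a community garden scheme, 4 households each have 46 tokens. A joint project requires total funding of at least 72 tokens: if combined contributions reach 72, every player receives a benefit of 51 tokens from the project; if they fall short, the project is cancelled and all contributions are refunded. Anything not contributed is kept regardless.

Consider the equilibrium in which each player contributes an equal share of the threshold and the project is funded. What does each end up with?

Equal share of the threshold: 72/4 = 18.
At this profile no one gains by cutting their contribution: any cut drops the total below 72, the project is cancelled, contributions are refunded, and the deviator ends with 46, which is less than 46 − 18 + 51 = 79. Contributing more than 18 just wastes the excess. So contributing exactly 18 is a best response.
Each player's payoff: 46 − 18 + 51 = 79.

79 tokens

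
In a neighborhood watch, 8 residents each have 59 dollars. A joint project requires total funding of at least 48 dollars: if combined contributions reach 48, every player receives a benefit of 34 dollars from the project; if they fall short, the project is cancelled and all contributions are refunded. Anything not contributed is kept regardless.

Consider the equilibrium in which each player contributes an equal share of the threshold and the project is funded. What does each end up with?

87 dollars

Equal share of the threshold: 48/8 = 6.
At this profile no one gains by cutting their contribution: any cut drops the total below 48, the project is cancelled, contributions are refunded, and the deviator ends with 59, which is less than 59 − 6 + 34 = 87. Contributing more than 6 just wastes the excess. So contributing exactly 6 is a best response.
Each player's payoff: 59 − 6 + 34 = 87.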